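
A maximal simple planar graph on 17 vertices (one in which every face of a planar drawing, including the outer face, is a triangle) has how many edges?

45

In a plane triangulation 3F = 2E and V − E + F = 2, so E = 3V − 6 = 3·17 − 6 = 45.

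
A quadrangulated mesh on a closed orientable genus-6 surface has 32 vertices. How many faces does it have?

42

χ = 2 − 2·6 = -10, and every face is a square so 4F = 2E.
V − E + F = -10 with E = 4F/2 gives 32 − (4/2 − 1)·F = -10, so F = 42 and E = 84.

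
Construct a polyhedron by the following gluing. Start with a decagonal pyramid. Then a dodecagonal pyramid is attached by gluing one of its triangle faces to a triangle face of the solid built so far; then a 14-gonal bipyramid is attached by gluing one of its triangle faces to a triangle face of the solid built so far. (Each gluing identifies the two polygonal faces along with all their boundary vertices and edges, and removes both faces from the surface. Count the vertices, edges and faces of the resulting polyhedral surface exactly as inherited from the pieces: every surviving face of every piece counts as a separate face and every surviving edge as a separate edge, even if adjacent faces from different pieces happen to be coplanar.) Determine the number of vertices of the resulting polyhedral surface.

34

A decagonal pyramid: V=11, E=20, F=11.
Attach a dodecagonal pyramid (V=13, E=24, F=13) along a 3-gon: merge 3 vertices and 3 edges, delete both glued faces → V=21, E=41, F=22.
Attach a 14-gonal bipyramid (V=16, E=42, F=28) along a 3-gon: merge 3 vertices and 3 edges, delete both glued faces → V=34, E=80, F=48.
Check: V − E + F = 34 − 80 + 48 = 2.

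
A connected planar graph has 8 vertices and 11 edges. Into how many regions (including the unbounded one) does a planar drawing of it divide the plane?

5

Euler's formula for a connected plane graph: V − E + F = 2, so F = 2 − 8 + 11 = 5.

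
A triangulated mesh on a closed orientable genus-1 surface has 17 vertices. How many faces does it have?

χ = 2 − 2·1 = 0, and every face is a triangle so 3F = 2E.
V − E + F = 0 with E = 3F/2 gives 17 − (3/2 − 1)·F = 0, so F = 34 and E = 51.

34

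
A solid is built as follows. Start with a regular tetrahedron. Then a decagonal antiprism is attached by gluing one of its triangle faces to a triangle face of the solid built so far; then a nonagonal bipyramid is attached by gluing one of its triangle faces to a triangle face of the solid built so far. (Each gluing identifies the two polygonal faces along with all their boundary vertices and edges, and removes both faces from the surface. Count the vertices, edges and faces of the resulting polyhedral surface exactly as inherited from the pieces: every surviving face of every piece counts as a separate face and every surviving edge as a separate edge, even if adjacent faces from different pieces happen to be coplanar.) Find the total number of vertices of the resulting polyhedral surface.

29

A regular tetrahedron: V=4, E=6, F=4.
Attach a decagonal antiprism (V=20, E=40, F=22) along a 3-gon: merge 3 vertices and 3 edges, delete both glued faces → V=21, E=43, F=24.
Attach a nonagonal bipyramid (V=11, E=27, F=18) along a 3-gon: merge 3 vertices and 3 edges, delete both glued faces → V=29, E=67, F=40.
Check: V − E + F = 29 − 67 + 40 = 2.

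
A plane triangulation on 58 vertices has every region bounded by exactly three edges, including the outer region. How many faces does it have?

112

In a plane triangulation 3F = 2E and V − E + F = 2, so F = 2V − 4 = 2·58 − 4 = 112.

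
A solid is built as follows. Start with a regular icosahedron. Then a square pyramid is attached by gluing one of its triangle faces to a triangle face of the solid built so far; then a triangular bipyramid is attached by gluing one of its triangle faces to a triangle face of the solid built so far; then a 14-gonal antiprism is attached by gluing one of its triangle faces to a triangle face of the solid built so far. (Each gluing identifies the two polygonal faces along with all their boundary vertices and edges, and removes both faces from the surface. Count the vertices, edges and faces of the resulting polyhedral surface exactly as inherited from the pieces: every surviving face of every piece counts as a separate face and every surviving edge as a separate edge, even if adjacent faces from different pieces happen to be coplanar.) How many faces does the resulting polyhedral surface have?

A regular icosahedron: V=12, E=30, F=20.
Attach a square pyramid (V=5, E=8, F=5) along a 3-gon: merge 3 vertices and 3 edges, delete both glued faces → V=14, E=35, F=23.
Attach a triangular bipyramid (V=5, E=9, F=6) along a 3-gon: merge 3 vertices and 3 edges, delete both glued faces → V=16, E=41, F=27.
Attach a 14-gonal antiprism (V=28, E=56, F=30) along a 3-gon: merge 3 vertices and 3 edges, delete both glued faces → V=41, E=94, F=55.
Check: V − E + F = 41 − 94 + 55 = 2.

55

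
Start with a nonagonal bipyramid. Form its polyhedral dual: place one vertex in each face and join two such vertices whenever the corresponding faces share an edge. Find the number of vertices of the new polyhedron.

The base solid has V = 11, E = 27, F = 18.
The dual swaps V and F and preserves E: V′ = F = 18, E′ = E = 27, F′ = V = 11.

18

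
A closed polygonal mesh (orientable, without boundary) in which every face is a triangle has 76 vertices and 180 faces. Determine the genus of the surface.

8

Every face is a triangle, so 2E = 3·180 = 540, giving E = 270.
χ = V − E + F = 76 − 270 + 180 = -14.
For a closed orientable surface χ = 2 − 2g, so g = (2 − (-14))/2 = 8.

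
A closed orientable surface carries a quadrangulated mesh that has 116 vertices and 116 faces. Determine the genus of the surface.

1

Every face is a square, so 2E = 4·116 = 464, giving E = 232.
χ = V − E + F = 116 − 232 + 116 = 0.
For a closed orientable surface χ = 2 − 2g, so g = (2 − (0))/2 = 1.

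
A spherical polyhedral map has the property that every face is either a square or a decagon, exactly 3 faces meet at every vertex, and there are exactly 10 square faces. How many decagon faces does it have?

Let x be the number of decagons; then F = 10 + x.
Edge–face incidences: 2E = 4·10 + 10·x = 40 + 10x.
Every vertex has degree 3, so 3V = 2E.
Euler: V − E + F = 2 ⇒ (2E)/3 − E + (10 + x) = 2.
Multiply by 6: 2·(2E) − 3·(2E) + 6·(10 + x) = 12, i.e. 60 + 6x − (40 + 10x) = 12.
Collecting terms: −4x + 20 = 12, so −4x = −8, so x = 2.
Then 2E = 40 + 10·2 = 60, so E = 30, V = 2E/3 = 20, F = 10 + 2 = 12.

2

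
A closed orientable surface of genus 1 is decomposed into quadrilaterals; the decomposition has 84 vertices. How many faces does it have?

χ = 2 − 2·1 = 0, and every face is a square so 4F = 2E.
V − E + F = 0 with E = 4F/2 gives 84 − (4/2 − 1)·F = 0, so F = 84 and E = 168.

84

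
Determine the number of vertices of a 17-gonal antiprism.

An antiprism on an n-gon has two n-gon caps and 2n triangles: V = 2·17 = 34, E = 4·17 = 68, F = 2·17 + 2 = 36.
Check: V − E + F = 34 − 68 + 36 = 2.

34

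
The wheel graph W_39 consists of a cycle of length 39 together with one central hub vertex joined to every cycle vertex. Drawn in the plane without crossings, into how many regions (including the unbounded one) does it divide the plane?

W_39 has V = 39 + 1 = 40 vertices and E = 2·39 = 78 edges.
By Euler's formula F = 2 − V + E = 2 − 40 + 78 = 40.

40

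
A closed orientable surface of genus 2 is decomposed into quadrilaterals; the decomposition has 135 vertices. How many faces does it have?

137

χ = 2 − 2·2 = -2, and every face is a square so 4F = 2E.
V − E + F = -2 with E = 4F/2 gives 135 − (4/2 − 1)·F = -2, so F = 137 and E = 274.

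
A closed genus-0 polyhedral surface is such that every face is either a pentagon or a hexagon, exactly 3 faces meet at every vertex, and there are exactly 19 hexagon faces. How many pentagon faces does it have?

Let x be the number of pentagons; then F = 19 + x.
Edge–face incidences: 2E = 6·19 + 5·x = 114 + 5x.
Every vertex has degree 3, so 3V = 2E.
Euler: V − E + F = 2 ⇒ (2E)/3 − E + (19 + x) = 2.
Multiply by 6: 2·(2E) − 3·(2E) + 6·(19 + x) = 12, i.e. 114 + 6x − (114 + 5x) = 12.
Collecting terms: x = 12.
Then 2E = 114 + 5·12 = 174, so E = 87, V = 2E/3 = 58, F = 19 + 12 = 31.

12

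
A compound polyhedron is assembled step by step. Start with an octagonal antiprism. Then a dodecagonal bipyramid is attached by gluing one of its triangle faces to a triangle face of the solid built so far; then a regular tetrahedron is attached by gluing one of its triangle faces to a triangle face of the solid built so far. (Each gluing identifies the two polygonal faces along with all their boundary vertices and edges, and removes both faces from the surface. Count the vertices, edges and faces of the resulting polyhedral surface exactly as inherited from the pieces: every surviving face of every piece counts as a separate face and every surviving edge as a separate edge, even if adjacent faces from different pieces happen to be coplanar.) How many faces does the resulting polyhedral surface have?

An octagonal antiprism: V=16, E=32, F=18.
Attach a dodecagonal bipyramid (V=14, E=36, F=24) along a 3-gon: merge 3 vertices and 3 edges, delete both glued faces → V=27, E=65, F=40.
Attach a regular tetrahedron (V=4, E=6, F=4) along a 3-gon: merge 3 vertices and 3 edges, delete both glued faces → V=28, E=68, F=42.
Check: V − E + F = 28 − 68 + 42 = 2.

42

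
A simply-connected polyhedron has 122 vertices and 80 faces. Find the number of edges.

200

Here V − E + F = 2.
E = V + F − (2) = 122 + 80 − (2) = 200.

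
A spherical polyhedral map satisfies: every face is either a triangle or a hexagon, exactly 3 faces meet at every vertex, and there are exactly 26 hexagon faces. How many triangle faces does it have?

4

Let x be the number of triangles; then F = 26 + x.
Edge–face incidences: 2E = 6·26 + 3·x = 156 + 3x.
Every vertex has degree 3, so 3V = 2E.
Euler: V − E + F = 2 ⇒ (2E)/3 − E + (26 + x) = 2.
Multiply by 6: 2·(2E) − 3·(2E) + 6·(26 + x) = 12, i.e. 156 + 6x − (156 + 3x) = 12.
Collecting terms: 3x = 12, so x = 4.
Then 2E = 156 + 3·4 = 168, so E = 84, V = 2E/3 = 56, F = 26 + 4 = 30.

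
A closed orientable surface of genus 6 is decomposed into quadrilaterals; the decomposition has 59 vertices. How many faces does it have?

69

χ = 2 − 2·6 = -10, and every face is a square so 4F = 2E.
V − E + F = -10 with E = 4F/2 gives 59 − (4/2 − 1)·F = -10, so F = 69 and E = 138.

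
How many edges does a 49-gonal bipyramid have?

A bipyramid over an n-gon has 2n triangular faces and n + 2 vertices: V = 49 + 2 = 51, E = 3·49 = 147, F = 2·49 = 98.

147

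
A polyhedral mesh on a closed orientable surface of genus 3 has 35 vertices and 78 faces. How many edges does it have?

117

For a closed orientable surface of genus 3, χ = 2 − 2·3 = -4.
E = V + F − (-4) = 35 + 78 − (-4) = 117.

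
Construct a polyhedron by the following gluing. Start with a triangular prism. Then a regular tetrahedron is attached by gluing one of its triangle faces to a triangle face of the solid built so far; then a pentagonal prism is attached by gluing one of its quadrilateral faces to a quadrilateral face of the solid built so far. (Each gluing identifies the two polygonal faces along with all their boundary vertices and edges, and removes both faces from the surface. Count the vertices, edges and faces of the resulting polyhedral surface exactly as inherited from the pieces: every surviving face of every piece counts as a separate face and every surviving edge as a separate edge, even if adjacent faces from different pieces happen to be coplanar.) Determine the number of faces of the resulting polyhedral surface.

A triangular prism: V=6, E=9, F=5.
Attach a regular tetrahedron (V=4, E=6, F=4) along a 3-gon: merge 3 vertices and 3 edges, delete both glued faces → V=7, E=12, F=7.
Attach a pentagonal prism (V=10, E=15, F=7) along a 4-gon: merge 4 vertices and 4 edges, delete both glued faces → V=13, E=23, F=12.
Check: V − E + F = 13 − 23 + 12 = 2.

12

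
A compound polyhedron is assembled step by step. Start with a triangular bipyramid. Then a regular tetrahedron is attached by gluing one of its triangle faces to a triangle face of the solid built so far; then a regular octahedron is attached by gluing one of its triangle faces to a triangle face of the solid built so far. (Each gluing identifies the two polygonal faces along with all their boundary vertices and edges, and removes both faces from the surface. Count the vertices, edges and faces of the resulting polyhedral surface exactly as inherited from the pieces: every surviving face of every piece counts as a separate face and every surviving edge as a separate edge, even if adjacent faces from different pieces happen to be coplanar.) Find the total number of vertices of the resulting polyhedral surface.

9

A triangular bipyramid: V=5, E=9, F=6.
Attach a regular tetrahedron (V=4, E=6, F=4) along a 3-gon: merge 3 vertices and 3 edges, delete both glued faces → V=6, E=12, F=8.
Attach a regular octahedron (V=6, E=12, F=8) along a 3-gon: merge 3 vertices and 3 edges, delete both glued faces → V=9, E=21, F=14.
Check: V − E + F = 9 − 21 + 14 = 2.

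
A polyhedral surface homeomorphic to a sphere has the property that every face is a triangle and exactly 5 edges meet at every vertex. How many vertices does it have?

12

Each face has 3 edges and each edge borders two faces, so 2E = 3F.
Each vertex has degree 5, so 5V = 2E and hence V = 3F/5.
Euler: V − E + F = 2 ⇒ (3F/5) − (3F/2) + F = 2.
Multiply by 10: (6 − 15 + 10)F = 20, i.e. 1F = 20.
So F = 20, E = 3·20/2 = 30, V = 3·20/5 = 12.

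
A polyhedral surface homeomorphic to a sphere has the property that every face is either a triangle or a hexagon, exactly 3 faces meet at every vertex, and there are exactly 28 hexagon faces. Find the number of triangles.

4

Let x be the number of triangles; then F = 28 + x.
Edge–face incidences: 2E = 6·28 + 3·x = 168 + 3x.
Every vertex has degree 3, so 3V = 2E.
Euler: V − E + F = 2 ⇒ (2E)/3 − E + (28 + x) = 2.
Multiply by 6: 2·(2E) − 3·(2E) + 6·(28 + x) = 12, i.e. 168 + 6x − (168 + 3x) = 12.
Collecting terms: 3x = 12, so x = 4.
Then 2E = 168 + 3·4 = 180, so E = 90, V = 2E/3 = 60, F = 28 + 4 = 32.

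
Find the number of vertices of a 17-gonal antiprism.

34

An antiprism on an n-gon has two n-gon caps and 2n triangles: V = 2·17 = 34, E = 4·17 = 68, F = 2·17 + 2 = 36.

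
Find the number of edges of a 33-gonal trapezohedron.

132

The n-trapezohedron (dual of the n-antiprism) has V = 2·33 + 2 = 68, E = 4·33 = 132, F = 2·33 = 66.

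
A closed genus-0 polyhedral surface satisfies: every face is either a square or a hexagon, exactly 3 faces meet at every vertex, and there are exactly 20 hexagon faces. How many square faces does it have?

Let x be the number of squares; then F = 20 + x.
Edge–face incidences: 2E = 6·20 + 4·x = 120 + 4x.
Every vertex has degree 3, so 3V = 2E.
Euler: V − E + F = 2 ⇒ (2E)/3 − E + (20 + x) = 2.
Multiply by 6: 2·(2E) − 3·(2E) + 6·(20 + x) = 12, i.e. 120 + 6x − (120 + 4x) = 12.
Collecting terms: 2x = 12, so x = 6.
Then 2E = 120 + 4·6 = 144, so E = 72, V = 2E/3 = 48, F = 20 + 6 = 26.

6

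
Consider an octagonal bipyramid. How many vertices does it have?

A bipyramid over an n-gon has 2n triangular faces and n + 2 vertices: V = 8 + 2 = 10, E = 3·8 = 24, F = 2·8 = 16.

10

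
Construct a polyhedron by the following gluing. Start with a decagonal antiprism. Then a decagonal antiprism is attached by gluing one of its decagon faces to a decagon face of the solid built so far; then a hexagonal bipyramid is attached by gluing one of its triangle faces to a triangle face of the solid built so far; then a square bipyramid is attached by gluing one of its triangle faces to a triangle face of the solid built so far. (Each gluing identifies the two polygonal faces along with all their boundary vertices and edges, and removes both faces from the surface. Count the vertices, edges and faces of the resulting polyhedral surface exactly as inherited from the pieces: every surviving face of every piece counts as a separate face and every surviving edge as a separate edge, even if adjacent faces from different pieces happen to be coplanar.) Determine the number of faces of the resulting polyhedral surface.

58

A decagonal antiprism: V=20, E=40, F=22.
Attach a decagonal antiprism (V=20, E=40, F=22) along a 10-gon: merge 10 vertices and 10 edges, delete both glued faces → V=30, E=70, F=42.
Attach a hexagonal bipyramid (V=8, E=18, F=12) along a 3-gon: merge 3 vertices and 3 edges, delete both glued faces → V=35, E=85, F=52.
Attach a square bipyramid (V=6, E=12, F=8) along a 3-gon: merge 3 vertices and 3 edges, delete both glued faces → V=38, E=94, F=58.
Check: V − E + F = 38 − 94 + 58 = 2.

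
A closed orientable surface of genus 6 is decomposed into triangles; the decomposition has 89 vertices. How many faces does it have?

198

χ = 2 − 2·6 = -10, and every face is a triangle so 3F = 2E.
V − E + F = -10 with E = 3F/2 gives 89 − (3/2 − 1)·F = -10, so F = 198 and E = 297.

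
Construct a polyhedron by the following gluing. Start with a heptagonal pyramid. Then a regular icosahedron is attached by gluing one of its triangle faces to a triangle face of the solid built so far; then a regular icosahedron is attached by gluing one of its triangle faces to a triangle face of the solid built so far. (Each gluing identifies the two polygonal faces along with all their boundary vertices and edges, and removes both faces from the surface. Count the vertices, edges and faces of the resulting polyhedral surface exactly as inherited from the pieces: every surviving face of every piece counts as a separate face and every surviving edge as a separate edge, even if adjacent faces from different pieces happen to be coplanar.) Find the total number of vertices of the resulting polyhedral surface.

26

A heptagonal pyramid: V=8, E=14, F=8.
Attach a regular icosahedron (V=12, E=30, F=20) along a 3-gon: merge 3 vertices and 3 edges, delete both glued faces → V=17, E=41, F=26.
Attach a regular icosahedron (V=12, E=30, F=20) along a 3-gon: merge 3 vertices and 3 edges, delete both glued faces → V=26, E=68, F=44.
Check: V − E + F = 26 − 68 + 44 = 2.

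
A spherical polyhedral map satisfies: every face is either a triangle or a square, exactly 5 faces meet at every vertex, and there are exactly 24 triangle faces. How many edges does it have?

Let x be the number of squares; then F = 24 + x.
Edge–face incidences: 2E = 3·24 + 4·x = 72 + 4x.
Every vertex has degree 5, so 5V = 2E.
Euler: V − E + F = 2 ⇒ (2E)/5 − E + (24 + x) = 2.
Multiply by 10: 2·(2E) − 5·(2E) + 10·(24 + x) = 20, i.e. 240 + 10x − 3·(72 + 4x) = 20.
Collecting terms: −2x + 24 = 20, so −2x = −4, so x = 2.
Then 2E = 72 + 4·2 = 80, so E = 40, V = 2E/5 = 16, F = 24 + 2 = 26.

40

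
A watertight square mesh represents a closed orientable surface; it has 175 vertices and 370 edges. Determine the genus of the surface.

6

Every face is a square and each edge borders two faces, so 4F = 2·370, giving F = 185.
χ = V − E + F = 175 − 370 + 185 = -10.
For a closed orientable surface χ = 2 − 2g, so g = (2 − (-10))/2 = 6.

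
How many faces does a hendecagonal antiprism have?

An antiprism on an n-gon has two n-gon caps and 2n triangles: V = 2·11 = 22, E = 4·11 = 44, F = 2·11 + 2 = 24.

24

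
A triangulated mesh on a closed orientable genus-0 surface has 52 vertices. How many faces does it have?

χ = 2 − 2·0 = 2, and every face is a triangle so 3F = 2E.
V − E + F = 2 with E = 3F/2 gives 52 − (3/2 − 1)·F = 2, so F = 100 and E = 150.

100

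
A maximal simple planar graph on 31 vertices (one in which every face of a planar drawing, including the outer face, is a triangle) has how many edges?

87

In a plane triangulation 3F = 2E and V − E + F = 2, so E = 3V − 6 = 3·31 − 6 = 87.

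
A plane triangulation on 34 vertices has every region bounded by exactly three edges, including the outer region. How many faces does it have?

64

In a plane triangulation 3F = 2E and V − E + F = 2, so F = 2V − 4 = 2·34 − 4 = 64.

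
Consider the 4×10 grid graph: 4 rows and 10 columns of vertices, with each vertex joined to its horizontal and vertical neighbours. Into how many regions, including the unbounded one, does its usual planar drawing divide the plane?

The grid has V = 4·10 = 40 vertices and E = 4·9 + 10·3 = 66 edges.
F = 2 − V + E = 2 − 40 + 66 = 28.

28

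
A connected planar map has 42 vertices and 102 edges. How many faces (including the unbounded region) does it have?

62

Euler's formula for a connected plane graph: V − E + F = 2, so F = 2 − 42 + 102 = 62.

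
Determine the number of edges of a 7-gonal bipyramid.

21

A bipyramid over an n-gon has 2n triangular faces and n + 2 vertices: V = 7 + 2 = 9, E = 3·7 = 21, F = 2·7 = 14.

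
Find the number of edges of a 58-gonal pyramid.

A pyramid on an n-gon base has one n-gon and n triangles: V = 58 + 1 = 59, E = 2·58 = 116, F = 58 + 1 = 59.
Check: V − E + F = 59 − 116 + 59 = 2.

116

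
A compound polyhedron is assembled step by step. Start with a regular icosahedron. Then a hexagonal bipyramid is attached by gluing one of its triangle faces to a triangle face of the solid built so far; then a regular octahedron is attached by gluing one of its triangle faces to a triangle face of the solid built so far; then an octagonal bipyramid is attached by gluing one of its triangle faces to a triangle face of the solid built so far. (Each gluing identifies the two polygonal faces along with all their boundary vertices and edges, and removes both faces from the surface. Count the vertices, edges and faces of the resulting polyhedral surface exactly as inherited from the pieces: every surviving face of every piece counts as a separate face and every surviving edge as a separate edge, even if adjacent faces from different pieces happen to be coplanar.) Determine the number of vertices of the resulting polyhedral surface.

27

A regular icosahedron: V=12, E=30, F=20.
Attach a hexagonal bipyramid (V=8, E=18, F=12) along a 3-gon: merge 3 vertices and 3 edges, delete both glued faces → V=17, E=45, F=30.
Attach a regular octahedron (V=6, E=12, F=8) along a 3-gon: merge 3 vertices and 3 edges, delete both glued faces → V=20, E=54, F=36.
Attach an octagonal bipyramid (V=10, E=24, F=16) along a 3-gon: merge 3 vertices and 3 edges, delete both glued faces → V=27, E=75, F=50.
Check: V − E + F = 27 − 75 + 50 = 2.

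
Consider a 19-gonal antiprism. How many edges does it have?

76

An antiprism on an n-gon has two n-gon caps and 2n triangles: V = 2·19 = 38, E = 4·19 = 76, F = 2·19 + 2 = 40.
Check: V − E + F = 38 − 76 + 40 = 2.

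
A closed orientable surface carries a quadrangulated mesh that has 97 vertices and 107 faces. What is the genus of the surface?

Every face is a square, so 2E = 4·107 = 428, giving E = 214.
χ = V − E + F = 97 − 214 + 107 = -10.
For a closed orientable surface χ = 2 − 2g, so g = (2 − (-10))/2 = 6.

6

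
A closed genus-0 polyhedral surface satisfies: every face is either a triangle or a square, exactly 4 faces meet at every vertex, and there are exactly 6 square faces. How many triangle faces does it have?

8

Let x be the number of triangles; then F = 6 + x.
Edge–face incidences: 2E = 4·6 + 3·x = 24 + 3x.
Every vertex has degree 4, so 4V = 2E.
Euler: V − E + F = 2 ⇒ (2E)/4 − E + (6 + x) = 2.
Multiply by 8: 2·(2E) − 4·(2E) + 8·(6 + x) = 16, i.e. 48 + 8x − 2·(24 + 3x) = 16.
Collecting terms: 2x = 16, so x = 8.
Then 2E = 24 + 3·8 = 48, so E = 24, V = 2E/4 = 12, F = 6 + 8 = 14.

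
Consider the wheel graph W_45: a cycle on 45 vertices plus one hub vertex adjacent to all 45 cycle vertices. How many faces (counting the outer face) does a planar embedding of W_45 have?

W_45 has V = 45 + 1 = 46 vertices and E = 2·45 = 90 edges.
By Euler's formula F = 2 − V + E = 2 − 46 + 90 = 46.

46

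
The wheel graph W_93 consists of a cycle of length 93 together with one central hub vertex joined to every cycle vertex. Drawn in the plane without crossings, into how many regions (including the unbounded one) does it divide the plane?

W_93 has V = 93 + 1 = 94 vertices and E = 2·93 = 186 edges.
By Euler's formula F = 2 − V + E = 2 − 94 + 186 = 94.

94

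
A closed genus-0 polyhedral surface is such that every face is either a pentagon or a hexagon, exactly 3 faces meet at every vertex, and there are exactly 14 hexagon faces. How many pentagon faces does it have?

12

Let x be the number of pentagons; then F = 14 + x.
Edge–face incidences: 2E = 6·14 + 5·x = 84 + 5x.
Every vertex has degree 3, so 3V = 2E.
Euler: V − E + F = 2 ⇒ (2E)/3 − E + (14 + x) = 2.
Multiply by 6: 2·(2E) − 3·(2E) + 6·(14 + x) = 12, i.e. 84 + 6x − (84 + 5x) = 12.
Collecting terms: x = 12.
Then 2E = 84 + 5·12 = 144, so E = 72, V = 2E/3 = 48, F = 14 + 12 = 26.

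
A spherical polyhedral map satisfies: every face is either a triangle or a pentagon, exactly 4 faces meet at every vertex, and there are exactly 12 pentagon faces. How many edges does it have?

60

Let x be the number of triangles; then F = 12 + x.
Edge–face incidences: 2E = 5·12 + 3·x = 60 + 3x.
Every vertex has degree 4, so 4V = 2E.
Euler: V − E + F = 2 ⇒ (2E)/4 − E + (12 + x) = 2.
Multiply by 8: 2·(2E) − 4·(2E) + 8·(12 + x) = 16, i.e. 96 + 8x − 2·(60 + 3x) = 16.
Collecting terms: 2x − 24 = 16, so 2x = 40, so x = 20.
Then 2E = 60 + 3·20 = 120, so E = 60, V = 2E/4 = 30, F = 12 + 20 = 32.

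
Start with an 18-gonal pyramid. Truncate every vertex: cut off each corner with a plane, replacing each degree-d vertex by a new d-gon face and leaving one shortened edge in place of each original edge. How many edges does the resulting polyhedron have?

The base solid has V = 19, E = 36, F = 19.
Truncation replaces each original edge-end by a new vertex, so V′ = 2E = 72.
Each original edge survives, and each old vertex of degree d contributes d new edges; summing degrees gives Σd = 2E, so E′ = E + 2E = 3E = 108.
Each original face survives and each original vertex becomes one new face: F′ = F + V = 38.

108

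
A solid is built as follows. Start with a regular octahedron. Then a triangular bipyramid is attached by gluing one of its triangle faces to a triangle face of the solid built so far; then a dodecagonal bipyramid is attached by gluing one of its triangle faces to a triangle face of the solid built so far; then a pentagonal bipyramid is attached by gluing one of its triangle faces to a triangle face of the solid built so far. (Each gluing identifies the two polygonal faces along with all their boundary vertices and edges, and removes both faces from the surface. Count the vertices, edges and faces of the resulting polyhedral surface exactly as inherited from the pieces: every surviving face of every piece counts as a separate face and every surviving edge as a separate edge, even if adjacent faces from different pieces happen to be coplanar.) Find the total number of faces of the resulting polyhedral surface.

42

A regular octahedron: V=6, E=12, F=8.
Attach a triangular bipyramid (V=5, E=9, F=6) along a 3-gon: merge 3 vertices and 3 edges, delete both glued faces → V=8, E=18, F=12.
Attach a dodecagonal bipyramid (V=14, E=36, F=24) along a 3-gon: merge 3 vertices and 3 edges, delete both glued faces → V=19, E=51, F=34.
Attach a pentagonal bipyramid (V=7, E=15, F=10) along a 3-gon: merge 3 vertices and 3 edges, delete both glued faces → V=23, E=63, F=42.
Check: V − E + F = 23 − 63 + 42 = 2.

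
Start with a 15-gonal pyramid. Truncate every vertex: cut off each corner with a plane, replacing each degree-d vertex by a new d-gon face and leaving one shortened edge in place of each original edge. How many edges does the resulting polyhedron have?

The base solid has V = 16, E = 30, F = 16.
Truncation replaces each original edge-end by a new vertex, so V′ = 2E = 60.
Each original edge survives, and each old vertex of degree d contributes d new edges; summing degrees gives Σd = 2E, so E′ = E + 2E = 3E = 90.
Each original face survives and each original vertex becomes one new face: F′ = F + V = 32.

90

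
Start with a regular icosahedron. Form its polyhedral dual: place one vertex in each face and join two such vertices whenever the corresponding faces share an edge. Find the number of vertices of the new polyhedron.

20

The base solid has V = 12, E = 30, F = 20.
The dual swaps V and F and preserves E: V′ = F = 20, E′ = E = 30, F′ = V = 12.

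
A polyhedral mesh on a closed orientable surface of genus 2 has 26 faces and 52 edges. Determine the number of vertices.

For a closed orientable surface of genus 2, χ = 2 − 2·2 = -2.
V = -2 + E − F = -2 + 52 − 26 = 24.

24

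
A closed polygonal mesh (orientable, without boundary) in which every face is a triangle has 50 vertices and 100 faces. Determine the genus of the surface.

1

Every face is a triangle, so 2E = 3·100 = 300, giving E = 150.
χ = V − E + F = 50 − 150 + 100 = 0.
For a closed orientable surface χ = 2 − 2g, so g = (2 − (0))/2 = 1.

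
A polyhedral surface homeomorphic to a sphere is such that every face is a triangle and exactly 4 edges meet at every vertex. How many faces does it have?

Each face has 3 edges and each edge borders two faces, so 2E = 3F.
Each vertex has degree 4, so 4V = 2E and hence V = 3F/4.
Euler: V − E + F = 2 ⇒ (3F/4) − (3F/2) + F = 2.
Multiply by 8: (6 − 12 + 8)F = 16, i.e. 2F = 16.
So F = 8, E = 3·8/2 = 12, V = 3·8/4 = 6.

8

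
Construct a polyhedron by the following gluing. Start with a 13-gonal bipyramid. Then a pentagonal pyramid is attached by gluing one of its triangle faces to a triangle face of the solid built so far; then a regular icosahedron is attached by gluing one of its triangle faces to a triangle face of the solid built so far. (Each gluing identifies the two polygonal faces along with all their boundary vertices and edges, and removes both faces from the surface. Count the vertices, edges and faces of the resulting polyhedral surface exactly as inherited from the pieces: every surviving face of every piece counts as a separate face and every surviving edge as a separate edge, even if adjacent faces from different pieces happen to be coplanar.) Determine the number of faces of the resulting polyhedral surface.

A 13-gonal bipyramid: V=15, E=39, F=26.
Attach a pentagonal pyramid (V=6, E=10, F=6) along a 3-gon: merge 3 vertices and 3 edges, delete both glued faces → V=18, E=46, F=30.
Attach a regular icosahedron (V=12, E=30, F=20) along a 3-gon: merge 3 vertices and 3 edges, delete both glued faces → V=27, E=73, F=48.
Check: V − E + F = 27 − 73 + 48 = 2.

48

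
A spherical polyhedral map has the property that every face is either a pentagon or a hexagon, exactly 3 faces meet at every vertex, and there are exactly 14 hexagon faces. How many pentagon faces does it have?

12

Let x be the number of pentagons; then F = 14 + x.
Edge–face incidences: 2E = 6·14 + 5·x = 84 + 5x.
Every vertex has degree 3, so 3V = 2E.
Euler: V − E + F = 2 ⇒ (2E)/3 − E + (14 + x) = 2.
Multiply by 6: 2·(2E) − 3·(2E) + 6·(14 + x) = 12, i.e. 84 + 6x − (84 + 5x) = 12.
Collecting terms: x = 12.
Then 2E = 84 + 5·12 = 144, so E = 72, V = 2E/3 = 48, F = 14 + 12 = 26.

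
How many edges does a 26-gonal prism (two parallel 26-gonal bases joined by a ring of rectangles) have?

78

A prism on an n-gon has two n-gon bases and n rectangular sides: V = 2·26 = 52, E = 3·26 = 78, F = 26 + 2 = 28.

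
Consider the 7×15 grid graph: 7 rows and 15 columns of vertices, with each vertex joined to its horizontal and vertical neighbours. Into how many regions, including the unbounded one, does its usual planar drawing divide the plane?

The grid has V = 7·15 = 105 vertices and E = 7·14 + 15·6 = 188 edges.
F = 2 − V + E = 2 − 105 + 188 = 85.

85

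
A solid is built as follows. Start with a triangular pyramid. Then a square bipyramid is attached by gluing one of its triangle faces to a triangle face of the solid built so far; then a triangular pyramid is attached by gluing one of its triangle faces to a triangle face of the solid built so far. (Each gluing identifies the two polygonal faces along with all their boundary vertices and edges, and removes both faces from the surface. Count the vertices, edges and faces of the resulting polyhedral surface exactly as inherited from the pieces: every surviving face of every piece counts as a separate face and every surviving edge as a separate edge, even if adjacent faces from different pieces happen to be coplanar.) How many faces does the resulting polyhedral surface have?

12

A triangular pyramid: V=4, E=6, F=4.
Attach a square bipyramid (V=6, E=12, F=8) along a 3-gon: merge 3 vertices and 3 edges, delete both glued faces → V=7, E=15, F=10.
Attach a triangular pyramid (V=4, E=6, F=4) along a 3-gon: merge 3 vertices and 3 edges, delete both glued faces → V=8, E=18, F=12.
Check: V − E + F = 8 − 18 + 12 = 2.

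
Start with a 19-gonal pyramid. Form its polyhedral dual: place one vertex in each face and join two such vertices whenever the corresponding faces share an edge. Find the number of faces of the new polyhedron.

The base solid has V = 20, E = 38, F = 20.
The dual swaps V and F and preserves E: V′ = F = 20, E′ = E = 38, F′ = V = 20.

20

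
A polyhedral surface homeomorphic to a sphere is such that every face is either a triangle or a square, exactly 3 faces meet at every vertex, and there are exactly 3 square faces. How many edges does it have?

Let x be the number of triangles; then F = 3 + x.
Edge–face incidences: 2E = 4·3 + 3·x = 12 + 3x.
Every vertex has degree 3, so 3V = 2E.
Euler: V − E + F = 2 ⇒ (2E)/3 − E + (3 + x) = 2.
Multiply by 6: 2·(2E) − 3·(2E) + 6·(3 + x) = 12, i.e. 18 + 6x − (12 + 3x) = 12.
Collecting terms: 3x + 6 = 12, so 3x = 6, so x = 2.
Then 2E = 12 + 3·2 = 18, so E = 9, V = 2E/3 = 6, F = 3 + 2 = 5.

9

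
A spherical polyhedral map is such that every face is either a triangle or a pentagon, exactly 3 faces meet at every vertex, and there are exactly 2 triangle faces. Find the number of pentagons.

Let x be the number of pentagons; then F = 2 + x.
Edge–face incidences: 2E = 3·2 + 5·x = 6 + 5x.
Every vertex has degree 3, so 3V = 2E.
Euler: V − E + F = 2 ⇒ (2E)/3 − E + (2 + x) = 2.
Multiply by 6: 2·(2E) − 3·(2E) + 6·(2 + x) = 12, i.e. 12 + 6x − (6 + 5x) = 12.
Collecting terms: x + 6 = 12, so x = 6.
Then 2E = 6 + 5·6 = 36, so E = 18, V = 2E/3 = 12, F = 2 + 6 = 8.

6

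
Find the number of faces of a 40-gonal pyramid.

41

A pyramid on an n-gon base has one n-gon and n triangles: V = 40 + 1 = 41, E = 2·40 = 80, F = 40 + 1 = 41.
Check: V − E + F = 41 − 80 + 41 = 2.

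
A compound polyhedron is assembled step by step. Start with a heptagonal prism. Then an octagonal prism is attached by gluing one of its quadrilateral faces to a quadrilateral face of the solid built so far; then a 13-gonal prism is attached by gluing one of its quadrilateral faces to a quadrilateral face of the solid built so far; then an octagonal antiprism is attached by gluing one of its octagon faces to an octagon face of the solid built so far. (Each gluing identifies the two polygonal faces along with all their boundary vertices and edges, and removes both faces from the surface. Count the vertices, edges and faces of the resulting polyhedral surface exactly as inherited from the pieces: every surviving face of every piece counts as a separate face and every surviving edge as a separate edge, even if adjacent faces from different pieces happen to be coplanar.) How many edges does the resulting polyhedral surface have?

100

A heptagonal prism: V=14, E=21, F=9.
Attach an octagonal prism (V=16, E=24, F=10) along a 4-gon: merge 4 vertices and 4 edges, delete both glued faces → V=26, E=41, F=17.
Attach a 13-gonal prism (V=26, E=39, F=15) along a 4-gon: merge 4 vertices and 4 edges, delete both glued faces → V=48, E=76, F=30.
Attach an octagonal antiprism (V=16, E=32, F=18) along an 8-gon: merge 8 vertices and 8 edges, delete both glued faces → V=56, E=100, F=46.
Check: V − E + F = 56 − 100 + 46 = 2.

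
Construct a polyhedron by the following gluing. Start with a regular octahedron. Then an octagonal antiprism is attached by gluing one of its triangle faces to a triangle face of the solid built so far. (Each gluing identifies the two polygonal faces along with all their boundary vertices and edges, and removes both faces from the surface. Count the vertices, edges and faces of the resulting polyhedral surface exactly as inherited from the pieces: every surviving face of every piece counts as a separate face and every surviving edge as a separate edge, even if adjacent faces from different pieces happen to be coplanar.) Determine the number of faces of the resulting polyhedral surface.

24

A regular octahedron: V=6, E=12, F=8.
Attach an octagonal antiprism (V=16, E=32, F=18) along a 3-gon: merge 3 vertices and 3 edges, delete both glued faces → V=19, E=41, F=24.
Check: V − E + F = 19 − 41 + 24 = 2.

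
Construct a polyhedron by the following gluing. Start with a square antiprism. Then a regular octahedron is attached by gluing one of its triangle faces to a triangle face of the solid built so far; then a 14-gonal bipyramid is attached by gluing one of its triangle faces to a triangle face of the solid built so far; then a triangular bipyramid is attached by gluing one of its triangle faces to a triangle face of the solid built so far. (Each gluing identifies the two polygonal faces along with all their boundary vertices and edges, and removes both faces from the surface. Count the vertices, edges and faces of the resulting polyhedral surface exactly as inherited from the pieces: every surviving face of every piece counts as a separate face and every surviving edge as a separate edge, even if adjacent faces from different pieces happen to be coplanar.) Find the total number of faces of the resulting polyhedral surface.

46

A square antiprism: V=8, E=16, F=10.
Attach a regular octahedron (V=6, E=12, F=8) along a 3-gon: merge 3 vertices and 3 edges, delete both glued faces → V=11, E=25, F=16.
Attach a 14-gonal bipyramid (V=16, E=42, F=28) along a 3-gon: merge 3 vertices and 3 edges, delete both glued faces → V=24, E=64, F=42.
Attach a triangular bipyramid (V=5, E=9, F=6) along a 3-gon: merge 3 vertices and 3 edges, delete both glued faces → V=26, E=70, F=46.
Check: V − E + F = 26 − 70 + 46 = 2.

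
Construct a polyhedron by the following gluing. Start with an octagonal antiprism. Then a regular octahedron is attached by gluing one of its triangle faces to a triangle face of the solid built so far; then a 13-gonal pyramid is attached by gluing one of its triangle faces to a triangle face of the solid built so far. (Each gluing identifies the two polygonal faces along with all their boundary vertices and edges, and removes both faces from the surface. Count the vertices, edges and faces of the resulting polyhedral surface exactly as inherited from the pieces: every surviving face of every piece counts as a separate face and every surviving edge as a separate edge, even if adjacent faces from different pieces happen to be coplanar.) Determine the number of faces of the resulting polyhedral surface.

An octagonal antiprism: V=16, E=32, F=18.
Attach a regular octahedron (V=6, E=12, F=8) along a 3-gon: merge 3 vertices and 3 edges, delete both glued faces → V=19, E=41, F=24.
Attach a 13-gonal pyramid (V=14, E=26, F=14) along a 3-gon: merge 3 vertices and 3 edges, delete both glued faces → V=30, E=64, F=36.
Check: V − E + F = 30 − 64 + 36 = 2.

36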